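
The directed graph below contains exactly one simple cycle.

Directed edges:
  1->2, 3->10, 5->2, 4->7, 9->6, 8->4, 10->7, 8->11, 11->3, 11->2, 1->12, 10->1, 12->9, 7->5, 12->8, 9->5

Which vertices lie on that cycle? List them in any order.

DFS with gray/black marking from 12:
12 gray
  9 gray
    6 gray
    6 black
    5 gray
      2 gray
      2 black
    5 black
  9 black
  8 gray
    4 gray
      7 gray
        7→5: 5 black — skip
      7 black
    4 black
    11 gray
      3 gray
        10 gray
          1 gray
            1→2: 2 black — skip
            1→12: 12 is gray → back edge
Back edge closes the cycle 12 → 8 → 11 → 3 → 10 → 1 → 12; its vertices are {1, 3, 8, 10, 11, 12}.

1, 3, 8, 10, 11, 12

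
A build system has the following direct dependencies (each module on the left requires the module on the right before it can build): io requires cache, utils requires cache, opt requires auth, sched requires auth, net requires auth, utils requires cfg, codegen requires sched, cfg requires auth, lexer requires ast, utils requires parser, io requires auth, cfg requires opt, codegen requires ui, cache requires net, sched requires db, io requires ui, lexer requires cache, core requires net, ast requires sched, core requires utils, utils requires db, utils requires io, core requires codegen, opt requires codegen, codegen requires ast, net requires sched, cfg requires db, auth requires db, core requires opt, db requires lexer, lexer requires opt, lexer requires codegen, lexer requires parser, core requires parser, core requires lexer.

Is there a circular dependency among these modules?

DFS with white/gray/black marking, starting from ast:
ast gray
  sched gray
    db gray
      lexer gray
        codegen gray
          codegen→sched: sched is gray → back edge
Back edge found, so a cycle exists: sched → db → lexer → codegen → sched.

Yes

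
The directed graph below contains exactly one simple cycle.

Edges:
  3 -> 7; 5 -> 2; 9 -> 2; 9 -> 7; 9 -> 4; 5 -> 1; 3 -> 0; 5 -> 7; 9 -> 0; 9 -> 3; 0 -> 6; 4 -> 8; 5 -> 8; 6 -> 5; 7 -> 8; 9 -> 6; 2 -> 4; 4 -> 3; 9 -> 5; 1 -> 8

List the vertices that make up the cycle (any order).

DFS with gray/black marking from 3:
3 gray
  0 gray
    6 gray
      5 gray
        1 gray
          8 gray
          8 black
        1 black
        2 gray
          4 gray
            4→8: 8 black — skip
            4→3: 3 is gray → back edge
Back edge closes the cycle 3 → 0 → 6 → 5 → 2 → 4 → 3; its vertices are {0, 2, 3, 4, 5, 6}.

0, 2, 3, 4, 5, 6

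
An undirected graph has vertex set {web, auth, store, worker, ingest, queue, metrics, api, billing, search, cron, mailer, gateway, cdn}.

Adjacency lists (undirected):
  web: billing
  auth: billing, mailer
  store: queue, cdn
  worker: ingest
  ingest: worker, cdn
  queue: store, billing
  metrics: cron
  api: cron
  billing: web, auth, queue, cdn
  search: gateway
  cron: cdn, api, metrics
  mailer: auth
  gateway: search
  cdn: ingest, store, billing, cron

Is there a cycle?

DFS, tracking each vertex's parent; an edge to a visited non-parent vertex closes a cycle.
Start from ingest:
visit ingest (parent –)
  visit worker (parent ingest)
    worker–ingest: parent, skip
  visit cdn (parent ingest)
    cdn–ingest: parent, skip
    visit store (parent cdn)
      visit queue (parent store)
        queue–store: parent, skip
        visit billing (parent queue)
          visit web (parent billing)
            web–billing: parent, skip
          visit auth (parent billing)
            auth–billing: parent, skip
            visit mailer (parent auth)
              mailer–auth: parent, skip
          billing–queue: parent, skip
          billing–cdn: cdn visited and ≠ parent → cycle
Cycle: cdn – store – queue – billing – cdn.

Yes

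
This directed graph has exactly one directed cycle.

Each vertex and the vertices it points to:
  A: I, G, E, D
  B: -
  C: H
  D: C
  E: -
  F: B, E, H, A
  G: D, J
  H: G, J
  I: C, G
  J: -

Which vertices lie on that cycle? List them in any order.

C, D, G, H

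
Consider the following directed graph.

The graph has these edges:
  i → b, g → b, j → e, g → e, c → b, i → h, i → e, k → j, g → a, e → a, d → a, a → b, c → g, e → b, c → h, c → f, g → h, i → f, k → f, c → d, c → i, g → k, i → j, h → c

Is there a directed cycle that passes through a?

a lies on a cycle iff there is a path from a back to itself.
Exploring from a, it never reaches itself; equivalently, its strongly connected component is a singleton.

No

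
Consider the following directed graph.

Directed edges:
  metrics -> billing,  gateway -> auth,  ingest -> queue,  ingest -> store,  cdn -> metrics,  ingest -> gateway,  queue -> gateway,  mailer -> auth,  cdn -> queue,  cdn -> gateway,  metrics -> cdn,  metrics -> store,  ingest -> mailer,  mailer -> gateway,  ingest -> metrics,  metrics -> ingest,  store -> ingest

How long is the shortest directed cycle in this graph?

2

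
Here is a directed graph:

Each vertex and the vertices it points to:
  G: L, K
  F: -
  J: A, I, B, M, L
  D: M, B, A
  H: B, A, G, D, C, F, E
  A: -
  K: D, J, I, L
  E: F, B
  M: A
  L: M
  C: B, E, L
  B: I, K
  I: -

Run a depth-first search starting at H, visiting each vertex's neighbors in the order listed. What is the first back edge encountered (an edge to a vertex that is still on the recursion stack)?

DFS from H (visiting each vertex's neighbors in the order listed); mark gray on enter, black on exit:
H gray
  B gray
    I gray
    I black
    K gray
      D gray
        M gray
          A gray
          A black
        M black
        D→B: B is gray → back edge
First back edge: D → B.

D->B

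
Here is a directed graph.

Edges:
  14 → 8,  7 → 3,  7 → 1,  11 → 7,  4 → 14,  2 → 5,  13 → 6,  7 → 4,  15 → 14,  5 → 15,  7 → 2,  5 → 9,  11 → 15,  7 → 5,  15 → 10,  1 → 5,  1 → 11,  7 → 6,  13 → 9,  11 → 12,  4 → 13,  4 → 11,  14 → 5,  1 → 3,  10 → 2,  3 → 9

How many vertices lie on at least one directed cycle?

9

A vertex is on a directed cycle iff it belongs to a strongly connected component of size ≥ 2 (or has a self-loop).
The vertices on cycles are {1, 2, 4, 5, 7, 10, 11, 14, 15} — 9 in total.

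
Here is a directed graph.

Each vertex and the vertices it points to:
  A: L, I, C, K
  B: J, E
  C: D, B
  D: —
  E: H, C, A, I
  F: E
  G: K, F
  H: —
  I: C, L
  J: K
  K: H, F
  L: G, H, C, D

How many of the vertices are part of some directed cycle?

10

A vertex is on a directed cycle iff it belongs to a strongly connected component of size ≥ 2 (or has a self-loop).
The vertices on cycles are {A, B, C, E, F, G, I, J, K, L} — 10 in total.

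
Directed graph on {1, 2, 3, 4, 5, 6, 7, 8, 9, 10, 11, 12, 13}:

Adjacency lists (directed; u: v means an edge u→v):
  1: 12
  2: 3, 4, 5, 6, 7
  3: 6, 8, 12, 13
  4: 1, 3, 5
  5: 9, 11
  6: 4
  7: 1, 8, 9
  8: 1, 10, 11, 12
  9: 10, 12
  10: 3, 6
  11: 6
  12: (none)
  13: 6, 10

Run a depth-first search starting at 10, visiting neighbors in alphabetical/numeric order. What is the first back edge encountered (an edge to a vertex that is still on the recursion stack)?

4->3

DFS from 10 (visiting neighbors in alphabetical/numeric order); mark gray on enter, black on exit:
10 gray
  3 gray
    6 gray
      4 gray
        1 gray
          12 gray
          12 black
        1 black
        4→3: 3 is gray → back edge
First back edge: 4 → 3.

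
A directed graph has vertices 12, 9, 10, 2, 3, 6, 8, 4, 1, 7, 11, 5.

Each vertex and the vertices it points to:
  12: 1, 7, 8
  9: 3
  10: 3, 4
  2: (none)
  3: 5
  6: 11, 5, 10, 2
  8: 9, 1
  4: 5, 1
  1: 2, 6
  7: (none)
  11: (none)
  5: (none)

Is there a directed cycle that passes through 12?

No

12 lies on a cycle iff there is a path from 12 back to itself.
Exploring from 12, it never reaches itself; equivalently, its strongly connected component is a singleton.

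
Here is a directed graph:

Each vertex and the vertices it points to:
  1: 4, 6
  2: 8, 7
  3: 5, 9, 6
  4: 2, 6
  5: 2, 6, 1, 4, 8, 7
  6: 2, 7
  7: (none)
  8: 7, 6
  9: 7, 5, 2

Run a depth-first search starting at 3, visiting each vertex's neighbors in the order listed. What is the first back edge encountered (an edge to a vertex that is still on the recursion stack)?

DFS from 3 (visiting each vertex's neighbors in the order listed); mark gray on enter, black on exit:
3 gray
  5 gray
    2 gray
      8 gray
        7 gray
        7 black
        6 gray
          6→2: 2 is gray → back edge
First back edge: 6 → 2.

6->2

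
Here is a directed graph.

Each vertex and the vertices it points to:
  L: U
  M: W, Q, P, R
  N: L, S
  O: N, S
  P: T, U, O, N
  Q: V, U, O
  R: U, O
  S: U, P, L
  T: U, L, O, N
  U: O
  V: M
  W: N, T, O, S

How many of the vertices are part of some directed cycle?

A vertex is on a directed cycle iff it belongs to a strongly connected component of size ≥ 2 (or has a self-loop).
The vertices on cycles are {L, M, N, O, P, Q, S, T, U, V} — 10 in total.

10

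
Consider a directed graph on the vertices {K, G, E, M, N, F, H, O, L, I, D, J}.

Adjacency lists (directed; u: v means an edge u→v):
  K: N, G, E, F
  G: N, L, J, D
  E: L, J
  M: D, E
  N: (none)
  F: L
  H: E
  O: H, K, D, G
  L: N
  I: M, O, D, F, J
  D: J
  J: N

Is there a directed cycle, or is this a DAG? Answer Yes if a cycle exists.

DFS with white/gray/black marking, starting from J:
J gray
  N gray
  N black
J black
K gray
  K→N: N black — skip
  G gray
    G→N: N black — skip
    L gray
      L→N: N black — skip
    L black
    G→J: J black — skip
    D gray
      D→J: J black — skip
    D black
  G black
  E gray
    E→L: L black — skip
    E→J: J black — skip
  E black
  F gray
    F→L: L black — skip
  F black
K black
M gray
  M→D: D black — skip
  M→E: E black — skip
M black
H gray
  H→E: E black — skip
H black
O gray
  O→H: H black — skip
  O→K: K black — skip
  O→D: D black — skip
  O→G: G black — skip
O black
I gray
  I→M: M black — skip
  I→O: O black — skip
  I→D: D black — skip
  I→F: F black — skip
  I→J: J black — skip
I black
Every edge goes to a white or black vertex — no back edge, so the graph is acyclic.

No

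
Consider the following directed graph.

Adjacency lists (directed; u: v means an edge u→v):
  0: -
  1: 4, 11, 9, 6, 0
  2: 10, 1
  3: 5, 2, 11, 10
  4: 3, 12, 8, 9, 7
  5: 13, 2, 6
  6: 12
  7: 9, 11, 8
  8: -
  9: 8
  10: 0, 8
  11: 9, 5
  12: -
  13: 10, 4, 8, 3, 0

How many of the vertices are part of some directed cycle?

A vertex is on a directed cycle iff it belongs to a strongly connected component of size ≥ 2 (or has a self-loop).
The vertices on cycles are {1, 2, 3, 4, 5, 7, 11, 13} — 8 in total.

8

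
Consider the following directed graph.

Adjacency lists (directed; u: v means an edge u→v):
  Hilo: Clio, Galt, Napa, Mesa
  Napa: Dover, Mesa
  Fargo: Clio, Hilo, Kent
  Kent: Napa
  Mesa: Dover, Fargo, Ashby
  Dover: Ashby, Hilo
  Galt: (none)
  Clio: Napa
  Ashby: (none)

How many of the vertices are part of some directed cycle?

A vertex is on a directed cycle iff it belongs to a strongly connected component of size ≥ 2 (or has a self-loop).
The vertices on cycles are {Clio, Hilo, Kent, Mesa, Napa, Dover, Fargo} — 7 in total.

7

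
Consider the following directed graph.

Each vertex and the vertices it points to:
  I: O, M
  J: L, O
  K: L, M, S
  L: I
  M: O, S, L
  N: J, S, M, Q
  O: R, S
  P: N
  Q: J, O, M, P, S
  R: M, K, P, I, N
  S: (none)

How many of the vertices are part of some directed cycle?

10

A vertex is on a directed cycle iff it belongs to a strongly connected component of size ≥ 2 (or has a self-loop).
The vertices on cycles are {I, J, K, L, M, N, O, P, Q, R} — 10 in total.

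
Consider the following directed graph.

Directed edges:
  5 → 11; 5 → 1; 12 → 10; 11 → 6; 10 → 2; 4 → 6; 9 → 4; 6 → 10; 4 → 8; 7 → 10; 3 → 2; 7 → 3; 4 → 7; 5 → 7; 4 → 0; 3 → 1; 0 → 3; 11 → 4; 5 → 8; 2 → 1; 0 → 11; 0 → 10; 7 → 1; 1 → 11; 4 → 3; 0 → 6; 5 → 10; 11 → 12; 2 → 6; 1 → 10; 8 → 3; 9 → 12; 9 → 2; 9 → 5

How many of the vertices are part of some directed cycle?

11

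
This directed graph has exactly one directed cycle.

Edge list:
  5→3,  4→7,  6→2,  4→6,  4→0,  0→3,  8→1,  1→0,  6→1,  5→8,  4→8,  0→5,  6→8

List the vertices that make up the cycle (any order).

DFS with gray/black marking from 0:
0 gray
  3 gray
  3 black
  5 gray
    8 gray
      1 gray
        1→0: 0 is gray → back edge
Back edge closes the cycle 0 → 5 → 8 → 1 → 0; its vertices are {0, 1, 5, 8}.

0, 1, 5, 8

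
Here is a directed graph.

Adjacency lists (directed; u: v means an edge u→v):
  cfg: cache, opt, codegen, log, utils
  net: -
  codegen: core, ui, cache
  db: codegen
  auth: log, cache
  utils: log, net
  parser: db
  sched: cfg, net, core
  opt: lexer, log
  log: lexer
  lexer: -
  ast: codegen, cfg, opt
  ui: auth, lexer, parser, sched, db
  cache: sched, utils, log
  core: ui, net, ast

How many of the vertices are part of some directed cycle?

10

A vertex is on a directed cycle iff it belongs to a strongly connected component of size ≥ 2 (or has a self-loop).
The vertices on cycles are {db, ui, ast, cfg, auth, core, cache, sched, parser, codegen} — 10 in total.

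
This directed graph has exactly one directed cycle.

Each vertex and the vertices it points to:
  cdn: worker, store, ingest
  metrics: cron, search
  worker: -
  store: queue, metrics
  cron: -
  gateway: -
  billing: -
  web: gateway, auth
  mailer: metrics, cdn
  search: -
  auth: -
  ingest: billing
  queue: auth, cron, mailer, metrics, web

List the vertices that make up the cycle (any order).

cdn, queue, store, mailer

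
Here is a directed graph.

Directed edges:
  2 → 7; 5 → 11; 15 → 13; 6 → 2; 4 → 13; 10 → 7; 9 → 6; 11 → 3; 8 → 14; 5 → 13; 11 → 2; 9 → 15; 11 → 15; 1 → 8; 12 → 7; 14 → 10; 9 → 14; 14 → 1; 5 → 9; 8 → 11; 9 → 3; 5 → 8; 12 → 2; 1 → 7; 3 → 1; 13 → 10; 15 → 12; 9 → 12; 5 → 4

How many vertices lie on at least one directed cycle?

5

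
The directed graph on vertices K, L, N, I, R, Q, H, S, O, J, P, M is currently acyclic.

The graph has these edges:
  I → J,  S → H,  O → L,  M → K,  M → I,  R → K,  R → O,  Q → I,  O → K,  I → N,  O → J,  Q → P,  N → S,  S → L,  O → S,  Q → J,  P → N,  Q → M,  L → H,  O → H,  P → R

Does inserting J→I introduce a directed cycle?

Yes

Adding J→I creates a cycle iff I can already reach J.
Path from I: I → J.
So I → … → J → I is a cycle.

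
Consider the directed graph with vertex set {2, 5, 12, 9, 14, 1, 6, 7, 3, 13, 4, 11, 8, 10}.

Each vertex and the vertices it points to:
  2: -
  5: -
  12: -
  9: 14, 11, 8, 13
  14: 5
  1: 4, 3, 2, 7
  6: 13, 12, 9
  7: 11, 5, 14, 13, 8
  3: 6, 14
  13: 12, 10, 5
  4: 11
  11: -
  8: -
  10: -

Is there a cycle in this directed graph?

DFS with white/gray/black marking, starting from 7:
7 gray
  11 gray
  11 black
  5 gray
  5 black
  14 gray
    14→5: 5 black — skip
  14 black
  13 gray
    12 gray
    12 black
    10 gray
    10 black
    13→5: 5 black — skip
  13 black
  8 gray
  8 black
7 black
2 gray
2 black
9 gray
  9→14: 14 black — skip
  9→11: 11 black — skip
  9→8: 8 black — skip
  9→13: 13 black — skip
9 black
1 gray
  4 gray
    4→11: 11 black — skip
  4 black
  3 gray
    6 gray
      6→13: 13 black — skip
      6→12: 12 black — skip
      6→9: 9 black — skip
    6 black
    3→14: 14 black — skip
  3 black
  1→2: 2 black — skip
  1→7: 7 black — skip
1 black
Every edge goes to a white or black vertex — no back edge, so the graph is acyclic.

No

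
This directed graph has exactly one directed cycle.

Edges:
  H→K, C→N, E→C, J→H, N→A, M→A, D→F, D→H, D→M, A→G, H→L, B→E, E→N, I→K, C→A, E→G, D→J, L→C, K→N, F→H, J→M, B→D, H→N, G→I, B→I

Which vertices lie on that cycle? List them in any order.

A, G, I, K, N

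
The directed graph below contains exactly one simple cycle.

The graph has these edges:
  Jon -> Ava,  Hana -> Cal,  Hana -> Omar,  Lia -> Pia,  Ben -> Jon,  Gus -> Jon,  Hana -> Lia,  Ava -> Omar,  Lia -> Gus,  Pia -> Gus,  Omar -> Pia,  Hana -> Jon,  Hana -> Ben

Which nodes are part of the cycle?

DFS with gray/black marking from Omar:
Omar gray
  Pia gray
    Gus gray
      Jon gray
        Ava gray
          Ava→Omar: Omar is gray → back edge
Back edge closes the cycle Omar → Pia → Gus → Jon → Ava → Omar; its vertices are {Ava, Gus, Jon, Pia, Omar}.

Ava, Gus, Jon, Pia, Omar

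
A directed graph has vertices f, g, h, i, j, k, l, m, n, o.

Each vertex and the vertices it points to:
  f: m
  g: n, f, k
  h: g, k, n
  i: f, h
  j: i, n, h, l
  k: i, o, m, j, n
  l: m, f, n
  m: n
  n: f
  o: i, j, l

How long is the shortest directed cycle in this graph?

For each vertex v, BFS finds the shortest path from v back to v.
The shortest such closed walk is k → j → h → k, length 3.

3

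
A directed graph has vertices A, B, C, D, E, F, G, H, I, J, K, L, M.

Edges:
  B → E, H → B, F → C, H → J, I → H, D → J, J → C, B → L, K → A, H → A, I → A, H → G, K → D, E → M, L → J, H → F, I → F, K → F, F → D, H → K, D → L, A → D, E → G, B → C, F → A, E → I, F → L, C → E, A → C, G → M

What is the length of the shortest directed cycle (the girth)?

4

For each vertex v, BFS finds the shortest path from v back to v.
The shortest such closed walk is H → B → E → I → H, length 4.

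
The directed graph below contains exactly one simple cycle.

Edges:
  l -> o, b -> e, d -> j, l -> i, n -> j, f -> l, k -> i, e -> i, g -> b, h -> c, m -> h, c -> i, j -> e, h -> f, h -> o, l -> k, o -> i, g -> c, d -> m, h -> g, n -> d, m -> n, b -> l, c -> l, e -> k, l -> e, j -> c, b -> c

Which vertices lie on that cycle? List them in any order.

DFS with gray/black marking from m:
m gray
  n gray
    j gray
      e gray
        i gray
        i black
        k gray
          k→i: i black — skip
        k black
      e black
      c gray
        c→i: i black — skip
        l gray
          l→i: i black — skip
          l→e: e black — skip
          l→k: k black — skip
          o gray
            o→i: i black — skip
          o black
        l black
      c black
    j black
    d gray
      d→m: m is gray → back edge
Back edge closes the cycle m → n → d → m; its vertices are {d, m, n}.

d, m, n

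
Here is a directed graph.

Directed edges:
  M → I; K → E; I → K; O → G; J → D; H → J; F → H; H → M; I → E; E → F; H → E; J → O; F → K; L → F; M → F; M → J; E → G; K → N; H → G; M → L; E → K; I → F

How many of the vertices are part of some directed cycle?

A vertex is on a directed cycle iff it belongs to a strongly connected component of size ≥ 2 (or has a self-loop).
The vertices on cycles are {E, F, H, I, K, L, M} — 7 in total.

7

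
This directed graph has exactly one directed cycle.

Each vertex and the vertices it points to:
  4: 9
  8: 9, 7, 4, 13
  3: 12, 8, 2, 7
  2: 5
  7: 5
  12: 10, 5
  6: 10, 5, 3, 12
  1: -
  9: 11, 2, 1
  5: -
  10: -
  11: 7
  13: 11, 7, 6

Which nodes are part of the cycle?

DFS with gray/black marking from 6:
6 gray
  10 gray
  10 black
  5 gray
  5 black
  3 gray
    12 gray
      12→10: 10 black — skip
      12→5: 5 black — skip
    12 black
    8 gray
      9 gray
        11 gray
          7 gray
            7→5: 5 black — skip
          7 black
        11 black
        2 gray
          2→5: 5 black — skip
        2 black
        1 gray
        1 black
      9 black
      8→7: 7 black — skip
      4 gray
        4→9: 9 black — skip
      4 black
      13 gray
        13→11: 11 black — skip
        13→7: 7 black — skip
        13→6: 6 is gray → back edge
Back edge closes the cycle 6 → 3 → 8 → 13 → 6; its vertices are {3, 6, 8, 13}.

3, 6, 8, 13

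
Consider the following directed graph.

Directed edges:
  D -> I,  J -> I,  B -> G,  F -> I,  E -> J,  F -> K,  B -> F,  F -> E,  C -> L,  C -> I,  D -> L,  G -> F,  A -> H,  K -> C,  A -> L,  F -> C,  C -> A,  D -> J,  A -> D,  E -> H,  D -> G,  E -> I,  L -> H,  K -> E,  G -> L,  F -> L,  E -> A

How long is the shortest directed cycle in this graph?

5

For each vertex v, BFS finds the shortest path from v back to v.
The shortest such closed walk is G → F → E → A → D → G, length 5.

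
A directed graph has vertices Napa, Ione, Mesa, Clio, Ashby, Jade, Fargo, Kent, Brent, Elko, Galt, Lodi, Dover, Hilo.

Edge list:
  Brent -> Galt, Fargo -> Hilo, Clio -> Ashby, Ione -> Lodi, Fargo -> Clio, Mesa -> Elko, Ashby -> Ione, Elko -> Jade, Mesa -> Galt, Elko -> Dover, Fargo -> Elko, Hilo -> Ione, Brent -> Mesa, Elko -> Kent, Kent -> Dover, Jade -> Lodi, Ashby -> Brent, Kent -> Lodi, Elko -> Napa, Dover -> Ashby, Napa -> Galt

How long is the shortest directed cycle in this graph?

5

For each vertex v, BFS finds the shortest path from v back to v.
The shortest such closed walk is Elko → Dover → Ashby → Brent → Mesa → Elko, length 5.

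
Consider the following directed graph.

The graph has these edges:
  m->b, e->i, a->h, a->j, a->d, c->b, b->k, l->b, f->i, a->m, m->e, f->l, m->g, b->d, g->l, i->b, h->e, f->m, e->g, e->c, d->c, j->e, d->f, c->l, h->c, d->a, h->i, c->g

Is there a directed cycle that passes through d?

Yes

d is on a cycle iff d can reach itself via ≥1 edge.
d → a → d — yes.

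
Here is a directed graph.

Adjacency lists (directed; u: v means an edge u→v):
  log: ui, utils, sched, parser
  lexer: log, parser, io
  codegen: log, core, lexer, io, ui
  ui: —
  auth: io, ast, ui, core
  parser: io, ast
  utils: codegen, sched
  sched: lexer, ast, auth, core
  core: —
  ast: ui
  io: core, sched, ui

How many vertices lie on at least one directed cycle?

8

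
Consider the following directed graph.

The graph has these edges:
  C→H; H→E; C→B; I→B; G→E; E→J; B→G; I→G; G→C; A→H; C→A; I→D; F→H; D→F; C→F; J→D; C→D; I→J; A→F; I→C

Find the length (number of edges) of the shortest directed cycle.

For each vertex v, BFS finds the shortest path from v back to v.
The shortest such closed walk is G → C → B → G, length 3.

3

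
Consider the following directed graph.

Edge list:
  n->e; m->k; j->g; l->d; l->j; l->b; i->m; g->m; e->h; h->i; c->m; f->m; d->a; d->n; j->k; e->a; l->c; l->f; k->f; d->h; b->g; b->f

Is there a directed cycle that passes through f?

f is on a cycle iff f can reach itself via ≥1 edge.
f → m → k → f — yes.

Yes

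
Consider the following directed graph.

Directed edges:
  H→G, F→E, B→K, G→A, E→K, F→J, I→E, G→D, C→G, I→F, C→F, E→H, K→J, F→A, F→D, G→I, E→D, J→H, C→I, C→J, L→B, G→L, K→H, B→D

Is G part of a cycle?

Yes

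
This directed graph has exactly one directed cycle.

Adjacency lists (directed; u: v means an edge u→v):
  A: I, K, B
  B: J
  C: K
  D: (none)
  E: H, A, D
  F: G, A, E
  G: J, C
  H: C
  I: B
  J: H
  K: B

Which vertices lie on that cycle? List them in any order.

B, C, H, J, K

DFS with gray/black marking from K:
K gray
  B gray
    J gray
      H gray
        C gray
          C→K: K is gray → back edge
Back edge closes the cycle K → B → J → H → C → K; its vertices are {B, C, H, J, K}.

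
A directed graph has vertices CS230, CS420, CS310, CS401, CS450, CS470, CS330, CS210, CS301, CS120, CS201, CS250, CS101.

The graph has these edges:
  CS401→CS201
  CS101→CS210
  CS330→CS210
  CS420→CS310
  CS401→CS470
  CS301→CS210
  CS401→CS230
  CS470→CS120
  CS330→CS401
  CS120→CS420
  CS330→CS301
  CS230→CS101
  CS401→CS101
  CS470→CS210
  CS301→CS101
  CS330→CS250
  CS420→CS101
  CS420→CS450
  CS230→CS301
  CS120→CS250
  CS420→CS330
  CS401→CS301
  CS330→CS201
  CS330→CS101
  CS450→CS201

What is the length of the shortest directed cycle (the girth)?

5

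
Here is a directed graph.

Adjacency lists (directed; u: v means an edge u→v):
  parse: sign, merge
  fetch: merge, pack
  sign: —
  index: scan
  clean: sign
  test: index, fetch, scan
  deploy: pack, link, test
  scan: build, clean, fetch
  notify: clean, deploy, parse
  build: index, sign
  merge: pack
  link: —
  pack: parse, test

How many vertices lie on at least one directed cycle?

A vertex is on a directed cycle iff it belongs to a strongly connected component of size ≥ 2 (or has a self-loop).
The vertices on cycles are {pack, scan, test, build, fetch, index, merge, parse} — 8 in total.

8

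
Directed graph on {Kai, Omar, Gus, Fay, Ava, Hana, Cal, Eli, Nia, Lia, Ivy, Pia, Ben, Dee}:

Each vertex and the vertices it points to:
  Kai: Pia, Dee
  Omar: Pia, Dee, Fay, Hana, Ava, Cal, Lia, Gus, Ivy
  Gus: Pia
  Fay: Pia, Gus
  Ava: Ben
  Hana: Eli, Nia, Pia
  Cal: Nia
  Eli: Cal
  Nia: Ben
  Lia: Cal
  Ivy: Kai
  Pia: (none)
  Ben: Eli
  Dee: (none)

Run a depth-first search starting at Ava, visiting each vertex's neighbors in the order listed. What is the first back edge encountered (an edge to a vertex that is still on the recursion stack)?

Nia->Ben

DFS from Ava (visiting each vertex's neighbors in the order listed); mark gray on enter, black on exit:
Ava gray
  Ben gray
    Eli gray
      Cal gray
        Nia gray
          Nia→Ben: Ben is gray → back edge
First back edge: Nia → Ben.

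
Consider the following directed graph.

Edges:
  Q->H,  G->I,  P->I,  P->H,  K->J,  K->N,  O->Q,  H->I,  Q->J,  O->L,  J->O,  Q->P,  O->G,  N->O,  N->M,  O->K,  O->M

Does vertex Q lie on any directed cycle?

Yes

Q is on a cycle iff Q can reach itself via ≥1 edge.
Q → J → O → Q — yes.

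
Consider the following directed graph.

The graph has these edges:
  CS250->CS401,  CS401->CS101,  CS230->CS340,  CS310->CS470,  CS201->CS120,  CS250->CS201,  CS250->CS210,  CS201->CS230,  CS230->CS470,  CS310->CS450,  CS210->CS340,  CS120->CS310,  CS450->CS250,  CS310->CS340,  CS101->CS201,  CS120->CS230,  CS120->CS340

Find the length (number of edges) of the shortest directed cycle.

5

For each vertex v, BFS finds the shortest path from v back to v.
The shortest such closed walk is CS250 → CS201 → CS120 → CS310 → CS450 → CS250, length 5.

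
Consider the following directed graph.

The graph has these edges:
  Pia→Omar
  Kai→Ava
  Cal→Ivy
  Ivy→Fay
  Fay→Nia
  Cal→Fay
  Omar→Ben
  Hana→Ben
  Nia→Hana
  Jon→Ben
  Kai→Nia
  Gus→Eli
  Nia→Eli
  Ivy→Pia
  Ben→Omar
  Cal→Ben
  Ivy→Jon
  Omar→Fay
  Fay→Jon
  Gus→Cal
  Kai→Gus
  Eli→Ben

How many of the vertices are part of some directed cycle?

7

A vertex is on a directed cycle iff it belongs to a strongly connected component of size ≥ 2 (or has a self-loop).
The vertices on cycles are {Ben, Eli, Fay, Jon, Nia, Hana, Omar} — 7 in total.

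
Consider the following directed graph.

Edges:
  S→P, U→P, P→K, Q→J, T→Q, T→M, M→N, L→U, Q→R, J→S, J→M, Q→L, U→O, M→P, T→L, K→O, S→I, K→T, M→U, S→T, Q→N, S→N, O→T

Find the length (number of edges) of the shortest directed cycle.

For each vertex v, BFS finds the shortest path from v back to v.
The shortest such closed walk is Q → J → S → T → Q, length 4.

4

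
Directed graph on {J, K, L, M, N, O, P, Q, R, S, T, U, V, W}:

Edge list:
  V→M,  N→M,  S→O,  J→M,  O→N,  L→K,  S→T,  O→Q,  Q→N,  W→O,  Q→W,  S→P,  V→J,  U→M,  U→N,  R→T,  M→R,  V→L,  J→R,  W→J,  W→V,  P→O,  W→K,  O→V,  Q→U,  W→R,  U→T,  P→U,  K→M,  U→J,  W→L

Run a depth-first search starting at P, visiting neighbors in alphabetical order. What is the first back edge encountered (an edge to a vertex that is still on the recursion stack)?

W→O

DFS from P (visiting neighbors in alphabetical order); mark gray on enter, black on exit:
P gray
  O gray
    N gray
      M gray
        R gray
          T gray
          T black
        R black
      M black
    N black
    Q gray
      Q→N: N black — skip
      U gray
        J gray
          J→M: M black — skip
          J→R: R black — skip
        J black
        U→M: M black — skip
        U→N: N black — skip
        U→T: T black — skip
      U black
      W gray
        W→J: J black — skip
        K gray
          K→M: M black — skip
        K black
        L gray
          L→K: K black — skip
        L black
        W→O: O is gray → back edge
First back edge: W → O.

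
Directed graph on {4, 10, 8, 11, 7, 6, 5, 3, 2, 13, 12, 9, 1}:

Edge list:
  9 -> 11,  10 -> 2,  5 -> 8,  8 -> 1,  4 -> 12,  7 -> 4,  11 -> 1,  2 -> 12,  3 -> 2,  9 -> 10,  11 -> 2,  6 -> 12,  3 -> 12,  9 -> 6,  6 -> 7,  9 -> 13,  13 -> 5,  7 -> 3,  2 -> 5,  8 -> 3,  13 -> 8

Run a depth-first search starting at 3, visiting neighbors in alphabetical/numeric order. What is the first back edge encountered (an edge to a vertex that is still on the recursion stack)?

DFS from 3 (visiting neighbors in alphabetical/numeric order); mark gray on enter, black on exit:
3 gray
  2 gray
    5 gray
      8 gray
        1 gray
        1 black
        8→3: 3 is gray → back edge
First back edge: 8 → 3.

8->3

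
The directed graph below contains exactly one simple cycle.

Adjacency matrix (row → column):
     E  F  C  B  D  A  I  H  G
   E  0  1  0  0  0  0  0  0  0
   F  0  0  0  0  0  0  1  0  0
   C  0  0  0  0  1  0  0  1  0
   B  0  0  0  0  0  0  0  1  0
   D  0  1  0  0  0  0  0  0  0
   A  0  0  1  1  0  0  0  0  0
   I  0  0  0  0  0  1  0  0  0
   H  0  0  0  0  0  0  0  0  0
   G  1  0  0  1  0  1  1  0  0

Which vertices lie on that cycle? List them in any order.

A, C, D, F, I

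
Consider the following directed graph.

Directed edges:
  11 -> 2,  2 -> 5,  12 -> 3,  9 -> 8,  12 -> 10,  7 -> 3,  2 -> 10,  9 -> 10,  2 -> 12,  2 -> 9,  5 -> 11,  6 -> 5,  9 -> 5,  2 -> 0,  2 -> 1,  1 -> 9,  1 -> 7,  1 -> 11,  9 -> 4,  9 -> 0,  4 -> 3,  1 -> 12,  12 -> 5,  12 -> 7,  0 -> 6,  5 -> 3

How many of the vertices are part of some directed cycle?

8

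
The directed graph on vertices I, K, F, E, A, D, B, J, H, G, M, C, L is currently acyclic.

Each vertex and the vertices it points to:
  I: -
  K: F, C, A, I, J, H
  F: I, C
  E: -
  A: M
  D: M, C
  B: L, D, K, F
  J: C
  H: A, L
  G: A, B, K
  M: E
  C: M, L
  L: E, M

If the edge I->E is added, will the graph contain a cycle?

Adding I→E creates a cycle iff E can already reach I.
Explore from E: no path reaches I. The graph stays acyclic.

No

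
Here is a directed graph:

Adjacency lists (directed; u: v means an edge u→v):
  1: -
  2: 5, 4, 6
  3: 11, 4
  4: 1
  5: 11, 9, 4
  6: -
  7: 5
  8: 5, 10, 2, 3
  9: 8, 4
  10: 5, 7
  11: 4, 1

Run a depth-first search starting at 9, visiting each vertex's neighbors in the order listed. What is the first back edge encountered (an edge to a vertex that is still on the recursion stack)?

5→9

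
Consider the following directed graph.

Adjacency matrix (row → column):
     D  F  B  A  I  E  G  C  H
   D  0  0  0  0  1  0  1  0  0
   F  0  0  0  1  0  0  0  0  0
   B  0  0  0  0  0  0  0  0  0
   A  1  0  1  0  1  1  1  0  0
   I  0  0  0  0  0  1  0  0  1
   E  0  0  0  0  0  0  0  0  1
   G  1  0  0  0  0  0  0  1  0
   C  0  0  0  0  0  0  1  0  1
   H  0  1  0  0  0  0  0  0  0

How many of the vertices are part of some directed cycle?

8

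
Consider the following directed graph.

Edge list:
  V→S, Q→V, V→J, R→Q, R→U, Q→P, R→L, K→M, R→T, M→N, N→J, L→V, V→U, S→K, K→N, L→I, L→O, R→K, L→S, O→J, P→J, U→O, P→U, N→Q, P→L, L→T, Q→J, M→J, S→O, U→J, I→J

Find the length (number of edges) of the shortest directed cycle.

For each vertex v, BFS finds the shortest path from v back to v.
The shortest such closed walk is Q → V → S → K → N → Q, length 5.

5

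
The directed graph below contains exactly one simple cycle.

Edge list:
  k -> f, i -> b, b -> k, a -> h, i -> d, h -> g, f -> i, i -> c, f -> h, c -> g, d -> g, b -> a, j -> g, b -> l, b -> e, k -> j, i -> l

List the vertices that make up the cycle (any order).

b, f, i, k

DFS with gray/black marking from i:
i gray
  l gray
  l black
  b gray
    e gray
    e black
    b→l: l black — skip
    k gray
      f gray
        h gray
          g gray
          g black
        h black
        f→i: i is gray → back edge
Back edge closes the cycle i → b → k → f → i; its vertices are {b, f, i, k}.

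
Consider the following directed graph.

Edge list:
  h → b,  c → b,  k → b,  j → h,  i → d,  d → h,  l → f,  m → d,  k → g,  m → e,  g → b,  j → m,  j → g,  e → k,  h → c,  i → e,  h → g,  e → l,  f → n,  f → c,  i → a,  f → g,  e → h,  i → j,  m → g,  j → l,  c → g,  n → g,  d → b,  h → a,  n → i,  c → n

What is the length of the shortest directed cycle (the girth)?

5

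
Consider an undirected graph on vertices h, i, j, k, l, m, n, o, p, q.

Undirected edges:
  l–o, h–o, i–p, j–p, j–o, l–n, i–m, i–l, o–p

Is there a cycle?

DFS, tracking each vertex's parent; an edge to a visited non-parent vertex closes a cycle.
Start from j:
visit j (parent –)
  visit p (parent j)
    p–j: parent, skip
    visit i (parent p)
      i–p: parent, skip
      visit l (parent i)
        visit o (parent l)
          visit h (parent o)
            h–o: parent, skip
          o–l: parent, skip
          o–j: j visited and ≠ parent → cycle
Cycle: j – p – i – l – o – j.

Yes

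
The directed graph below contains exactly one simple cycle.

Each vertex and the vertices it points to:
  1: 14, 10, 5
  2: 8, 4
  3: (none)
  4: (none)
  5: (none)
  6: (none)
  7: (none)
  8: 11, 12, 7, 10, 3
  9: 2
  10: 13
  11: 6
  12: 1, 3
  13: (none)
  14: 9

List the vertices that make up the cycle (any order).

1, 2, 8, 9, 12, 14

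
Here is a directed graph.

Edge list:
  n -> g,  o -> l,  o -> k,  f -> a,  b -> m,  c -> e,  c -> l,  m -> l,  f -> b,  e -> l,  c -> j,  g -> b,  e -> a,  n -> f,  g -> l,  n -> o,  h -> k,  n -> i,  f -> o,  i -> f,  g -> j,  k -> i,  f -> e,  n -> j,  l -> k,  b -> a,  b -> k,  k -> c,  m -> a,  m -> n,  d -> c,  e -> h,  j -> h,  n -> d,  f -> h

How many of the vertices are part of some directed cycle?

14

A vertex is on a directed cycle iff it belongs to a strongly connected component of size ≥ 2 (or has a self-loop).
The vertices on cycles are {b, c, d, e, f, g, h, i, j, k, l, m, n, o} — 14 in total.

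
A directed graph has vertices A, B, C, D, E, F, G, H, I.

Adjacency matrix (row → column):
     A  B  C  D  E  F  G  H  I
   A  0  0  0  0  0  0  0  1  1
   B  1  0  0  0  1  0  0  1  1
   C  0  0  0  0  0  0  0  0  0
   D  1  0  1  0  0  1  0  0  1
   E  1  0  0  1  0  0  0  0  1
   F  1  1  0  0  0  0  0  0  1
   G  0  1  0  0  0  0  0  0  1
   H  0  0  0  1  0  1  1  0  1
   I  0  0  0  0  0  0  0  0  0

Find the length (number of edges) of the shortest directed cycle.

3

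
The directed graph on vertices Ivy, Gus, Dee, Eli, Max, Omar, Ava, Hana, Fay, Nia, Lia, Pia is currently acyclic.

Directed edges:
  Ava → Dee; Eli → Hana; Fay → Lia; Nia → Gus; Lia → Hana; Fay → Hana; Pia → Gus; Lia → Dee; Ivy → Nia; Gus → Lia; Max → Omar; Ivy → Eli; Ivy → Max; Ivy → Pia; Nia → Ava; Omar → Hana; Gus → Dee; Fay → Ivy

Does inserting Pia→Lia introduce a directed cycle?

Adding Pia→Lia creates a cycle iff Lia can already reach Pia.
Explore from Lia: no path reaches Pia. The graph stays acyclic.

No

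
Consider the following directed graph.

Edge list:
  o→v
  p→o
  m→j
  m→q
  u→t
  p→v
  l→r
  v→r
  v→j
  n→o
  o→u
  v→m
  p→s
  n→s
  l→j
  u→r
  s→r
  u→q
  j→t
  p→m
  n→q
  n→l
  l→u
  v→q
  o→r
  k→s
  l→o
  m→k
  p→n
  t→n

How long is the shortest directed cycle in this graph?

4

For each vertex v, BFS finds the shortest path from v back to v.
The shortest such closed walk is n → o → u → t → n, length 4.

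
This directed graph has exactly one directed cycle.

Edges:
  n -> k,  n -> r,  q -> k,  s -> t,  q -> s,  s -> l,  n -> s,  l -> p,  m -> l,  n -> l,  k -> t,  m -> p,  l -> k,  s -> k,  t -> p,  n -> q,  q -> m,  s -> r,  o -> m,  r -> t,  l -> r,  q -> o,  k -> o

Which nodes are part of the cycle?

k, l, m, o

DFS with gray/black marking from l:
l gray
  p gray
  p black
  k gray
    o gray
      m gray
        m→p: p black — skip
        m→l: l is gray → back edge
Back edge closes the cycle l → k → o → m → l; its vertices are {k, l, m, o}.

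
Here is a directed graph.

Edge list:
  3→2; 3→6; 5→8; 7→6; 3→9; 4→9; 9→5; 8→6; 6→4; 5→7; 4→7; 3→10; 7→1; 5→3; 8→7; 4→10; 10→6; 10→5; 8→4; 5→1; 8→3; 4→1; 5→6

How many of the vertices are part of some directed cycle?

8

A vertex is on a directed cycle iff it belongs to a strongly connected component of size ≥ 2 (or has a self-loop).
The vertices on cycles are {3, 4, 5, 6, 7, 8, 9, 10} — 8 in total.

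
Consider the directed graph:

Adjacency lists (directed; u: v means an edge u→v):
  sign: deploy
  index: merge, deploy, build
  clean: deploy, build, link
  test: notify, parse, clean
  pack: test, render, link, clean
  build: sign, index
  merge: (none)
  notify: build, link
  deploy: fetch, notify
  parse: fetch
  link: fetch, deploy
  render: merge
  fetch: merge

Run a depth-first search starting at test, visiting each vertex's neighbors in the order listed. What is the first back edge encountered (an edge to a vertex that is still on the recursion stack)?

DFS from test (visiting each vertex's neighbors in the order listed); mark gray on enter, black on exit:
test gray
  notify gray
    build gray
      sign gray
        deploy gray
          fetch gray
            merge gray
            merge black
          fetch black
          deploy→notify: notify is gray → back edge
First back edge: deploy → notify.

deploy→notify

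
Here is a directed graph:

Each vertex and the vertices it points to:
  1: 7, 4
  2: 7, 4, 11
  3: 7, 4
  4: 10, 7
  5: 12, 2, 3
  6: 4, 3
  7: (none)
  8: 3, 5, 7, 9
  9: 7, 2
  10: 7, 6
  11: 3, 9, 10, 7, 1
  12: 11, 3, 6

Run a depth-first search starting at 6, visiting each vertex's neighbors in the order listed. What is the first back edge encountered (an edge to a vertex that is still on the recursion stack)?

10→6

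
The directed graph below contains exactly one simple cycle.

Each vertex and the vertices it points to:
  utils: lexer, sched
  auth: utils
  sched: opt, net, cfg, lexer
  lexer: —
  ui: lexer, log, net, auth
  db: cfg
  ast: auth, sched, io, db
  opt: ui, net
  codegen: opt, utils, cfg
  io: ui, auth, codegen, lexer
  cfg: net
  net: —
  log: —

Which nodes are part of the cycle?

DFS with gray/black marking from ui:
ui gray
  lexer gray
  lexer black
  log gray
  log black
  net gray
  net black
  auth gray
    utils gray
      utils→lexer: lexer black — skip
      sched gray
        opt gray
          opt→ui: ui is gray → back edge
Back edge closes the cycle ui → auth → utils → sched → opt → ui; its vertices are {ui, opt, auth, sched, utils}.

ui, opt, auth, sched, utils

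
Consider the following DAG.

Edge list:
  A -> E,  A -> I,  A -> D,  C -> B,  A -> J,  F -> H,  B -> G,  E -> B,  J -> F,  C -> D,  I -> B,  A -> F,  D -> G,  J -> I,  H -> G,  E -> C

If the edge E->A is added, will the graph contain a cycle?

Adding E→A creates a cycle iff A can already reach E.
Path from A: A → E.
So A → … → E → A is a cycle.

Yes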